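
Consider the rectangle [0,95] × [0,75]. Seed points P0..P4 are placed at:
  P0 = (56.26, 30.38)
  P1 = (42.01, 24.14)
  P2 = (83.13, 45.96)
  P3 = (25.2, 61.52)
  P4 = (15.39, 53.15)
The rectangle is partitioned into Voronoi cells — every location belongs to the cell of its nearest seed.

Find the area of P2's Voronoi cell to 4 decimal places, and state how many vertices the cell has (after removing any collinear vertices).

1. box [0,95]×[0,75]: [(0, 0) (95, 0) (95, 75) (0, 75)]
2. ⊥bis P2·P0 via (69.695,38.17): [(91.8271, 0) (95, 0) (95, 75) (48.3399, 75)]  |A|=1868.7386
3. ⊥bis P2·P1 via (62.57,35.05): [(91.8271, 0) (95, 0) (95, 75) (48.3399, 75)]  |A|=1868.7386
4. ⊥bis P2·P3 via (54.165,53.74): [(56.2235, 61.4037) (91.8271, 0) (95, 0) (95, 75) (59.8754, 75)]  |A|=1790.3181
5. ⊥bis P2·P4 via (49.26,49.555): [(56.2235, 61.4037) (91.8271, 0) (95, 0) (95, 75) (59.8754, 75)]  |A|=1790.3181
6. canonical 5-gon: [(56.2235, 61.4037) (91.8271, 0) (95, 0) (95, 75) (59.8754, 75)]
7. shoelace: 1790.3181

Area of P2's cell: 1790.3181 (5 vertices)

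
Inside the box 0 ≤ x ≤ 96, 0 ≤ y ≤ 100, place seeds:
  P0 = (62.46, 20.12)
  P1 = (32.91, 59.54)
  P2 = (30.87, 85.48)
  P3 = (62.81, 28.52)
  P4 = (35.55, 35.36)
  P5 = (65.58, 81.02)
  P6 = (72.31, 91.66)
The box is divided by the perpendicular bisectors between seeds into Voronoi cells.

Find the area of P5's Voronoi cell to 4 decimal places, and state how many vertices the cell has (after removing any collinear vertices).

1. box [0,96]×[0,100]: [(0, 0) (96, 0) (96, 100) (0, 100)]
2. ⊥bis P5·P0 via (64.02,50.57): [(0, 53.8498) (96, 48.9316) (96, 100) (0, 100)]  |A|=4666.49
3. ⊥bis P5·P1 via (49.245,70.28): [(62.1407, 50.6663) (96, 48.9316) (96, 100) (29.7046, 100)]  |A|=2499.8696
4. ⊥bis P5·P2 via (48.225,83.25): [(46.9976, 73.6981) (62.1407, 50.6663) (96, 48.9316) (96, 100) (50.3773, 100)]  |A|=2228.0043
5. ⊥bis P5·P3 via (64.195,54.77): [(46.9976, 73.6981) (59.2718, 55.0298) (96, 53.0919) (96, 100) (50.3773, 100)]  |A|=2080.2204
6. ⊥bis P5·P4 via (50.565,58.19): [(46.9976, 73.6981) (59.2718, 55.0298) (96, 53.0919) (96, 100) (50.3773, 100)]  |A|=2080.2204
7. ⊥bis P5·P6 via (68.945,86.34): [(50.1496, 98.2284) (46.9976, 73.6981) (59.2718, 55.0298) (96, 53.0919) (96, 69.2272)]  |A|=1334.3363
8. canonical 5-gon: [(50.1496, 98.2284) (46.9976, 73.6981) (59.2718, 55.0298) (96, 53.0919) (96, 69.2272)]
9. shoelace: 1334.3363

Area of P5's cell: 1334.3363 (5 vertices)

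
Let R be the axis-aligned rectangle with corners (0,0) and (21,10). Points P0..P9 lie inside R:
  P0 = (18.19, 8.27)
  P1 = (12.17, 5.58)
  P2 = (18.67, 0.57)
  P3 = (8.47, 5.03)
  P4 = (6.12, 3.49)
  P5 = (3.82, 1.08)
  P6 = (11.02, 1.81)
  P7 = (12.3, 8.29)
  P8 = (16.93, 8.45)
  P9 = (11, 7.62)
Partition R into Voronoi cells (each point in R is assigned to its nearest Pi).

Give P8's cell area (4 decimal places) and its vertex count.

1. box [0,21]×[0,10]: [(0, 0) (21, 0) (21, 10) (0, 10)]
2. ⊥bis P8·P0 via (17.56,8.36): [(0, 0) (16.3657, 0) (17.7943, 10) (0, 10)]  |A|=170.8
3. ⊥bis P8·P1 via (14.55,7.015): [(16.8281, 3.2367) (17.7943, 10) (12.7502, 10)]  |A|=17.0573
4. ⊥bis P8·P2 via (17.8,4.51): [(16.2648, 4.171) (16.9843, 4.3299) (17.7943, 10) (12.7502, 10)]  |A|=16.6764
5. ⊥bis P8·P3 via (12.7,6.74): [(16.2648, 4.171) (16.9843, 4.3299) (17.7943, 10) (12.7502, 10)]  |A|=16.6764
6. ⊥bis P8·P4 via (11.525,5.97): [(16.2648, 4.171) (16.9843, 4.3299) (17.7943, 10) (12.7502, 10)]  |A|=16.6764
7. ⊥bis P8·P5 via (10.375,4.765): [(16.2648, 4.171) (16.9843, 4.3299) (17.7943, 10) (12.7502, 10)]  |A|=16.6764
8. ⊥bis P8·P6 via (13.975,5.13): [(16.2648, 4.171) (16.9843, 4.3299) (17.7943, 10) (12.7502, 10)]  |A|=16.6764
9. ⊥bis P8·P7 via (14.615,8.37): [(14.6686, 6.8183) (16.2648, 4.171) (16.9843, 4.3299) (17.7943, 10) (14.5587, 10)]  |A|=13.7994
10. ⊥bis P8·P9 via (13.965,8.035): [(14.6686, 6.8183) (16.2648, 4.171) (16.9843, 4.3299) (17.7943, 10) (14.5587, 10)]  |A|=13.7994
11. canonical 5-gon: [(14.6686, 6.8183) (16.2648, 4.171) (16.9843, 4.3299) (17.7943, 10) (14.5587, 10)]
12. shoelace: 13.7994

Area of P8's cell: 13.7994 (5 vertices)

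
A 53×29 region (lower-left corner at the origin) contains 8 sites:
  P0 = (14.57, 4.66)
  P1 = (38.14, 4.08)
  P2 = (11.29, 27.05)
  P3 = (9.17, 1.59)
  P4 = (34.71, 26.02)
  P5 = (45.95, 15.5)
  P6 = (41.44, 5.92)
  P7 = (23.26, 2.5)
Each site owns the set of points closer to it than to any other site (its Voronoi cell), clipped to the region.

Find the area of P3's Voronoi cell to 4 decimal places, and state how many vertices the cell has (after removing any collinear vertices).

Area of P3's cell: 140.5103 (4 vertices)

1. box [0,53]×[0,29]: [(0, 0) (53, 0) (53, 29) (0, 29)]
2. ⊥bis P3·P0 via (11.87,3.125): [(0, 24.0038) (0, 0) (13.6466, 0)]  |A|=163.7856
3. ⊥bis P3·P1 via (23.655,2.835): [(0, 24.0038) (0, 0) (13.6466, 0)]  |A|=163.7856
4. ⊥bis P3·P2 via (10.23,14.32): [(5.2707, 14.733) (0, 15.1718) (0, 0) (13.6466, 0)]  |A|=140.5103
5. ⊥bis P3·P4 via (21.94,13.805): [(5.2707, 14.733) (0, 15.1718) (0, 0) (13.6466, 0)]  |A|=140.5103
6. ⊥bis P3·P5 via (27.56,8.545): [(5.2707, 14.733) (0, 15.1718) (0, 0) (13.6466, 0)]  |A|=140.5103
7. ⊥bis P3·P6 via (25.305,3.755): [(5.2707, 14.733) (0, 15.1718) (0, 0) (13.6466, 0)]  |A|=140.5103
8. ⊥bis P3·P7 via (16.215,2.045): [(5.2707, 14.733) (0, 15.1718) (0, 0) (13.6466, 0)]  |A|=140.5103
9. canonical 4-gon: [(5.2707, 14.733) (0, 15.1718) (0, 0) (13.6466, 0)]
10. shoelace: 140.5103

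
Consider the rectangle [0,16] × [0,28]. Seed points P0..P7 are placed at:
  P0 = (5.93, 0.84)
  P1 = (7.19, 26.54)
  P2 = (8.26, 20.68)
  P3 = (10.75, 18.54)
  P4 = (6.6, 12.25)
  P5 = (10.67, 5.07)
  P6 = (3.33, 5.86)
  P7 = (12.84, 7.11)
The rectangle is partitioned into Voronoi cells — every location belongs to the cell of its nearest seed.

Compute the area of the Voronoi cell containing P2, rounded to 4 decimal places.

1. box [0,16]×[0,28]: [(0, 0) (16, 0) (16, 28) (0, 28)]
2. ⊥bis P2·P0 via (7.095,10.76): [(0, 11.5932) (16, 9.7142) (16, 28) (0, 28)]  |A|=277.5405
3. ⊥bis P2·P1 via (7.725,23.61): [(0, 22.1995) (0, 11.5932) (16, 9.7142) (16, 25.121)]  |A|=208.1039
4. ⊥bis P2·P3 via (9.505,19.61): [(13.914, 24.7401) (0, 22.1995) (0, 11.5932) (2.3753, 11.3143)]  |A|=91.3422
5. ⊥bis P2·P4 via (7.43,16.465): [(6.893, 16.5708) (13.914, 24.7401) (0, 22.1995) (0, 17.9281)]  |A|=62.6362
6. ⊥bis P2·P5 via (9.465,12.875): [(6.893, 16.5708) (13.914, 24.7401) (0, 22.1995) (0, 17.9281)]  |A|=62.6362
7. ⊥bis P2·P6 via (5.795,13.27): [(6.893, 16.5708) (13.914, 24.7401) (0, 22.1995) (0, 17.9281)]  |A|=62.6362
8. ⊥bis P2·P7 via (10.55,13.895): [(6.893, 16.5708) (13.914, 24.7401) (0, 22.1995) (0, 17.9281)]  |A|=62.6362
9. canonical 4-gon: [(6.893, 16.5708) (13.914, 24.7401) (0, 22.1995) (0, 17.9281)]
10. shoelace: 62.6362

Area of P2's cell: 62.6362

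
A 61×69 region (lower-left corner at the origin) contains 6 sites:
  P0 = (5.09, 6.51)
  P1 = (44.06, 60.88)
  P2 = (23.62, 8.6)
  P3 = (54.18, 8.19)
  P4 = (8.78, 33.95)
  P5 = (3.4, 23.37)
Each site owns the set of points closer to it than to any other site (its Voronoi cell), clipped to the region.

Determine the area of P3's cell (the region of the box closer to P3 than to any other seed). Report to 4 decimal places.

Area of P3's cell: 763.2881

1. box [0,61]×[0,69]: [(0, 0) (61, 0) (61, 69) (0, 69)]
2. ⊥bis P3·P0 via (29.635,7.35): [(29.8865, 0) (61, 0) (61, 69) (27.5252, 69)]  |A|=2228.2964
3. ⊥bis P3·P1 via (49.12,34.535): [(28.838, 30.6395) (29.8865, 0) (61, 0) (61, 36.8168)]  |A|=1068.7012
4. ⊥bis P3·P2 via (38.9,8.395): [(39.2252, 32.6345) (38.7874, 0) (61, 0) (61, 36.8168)]  |A|=763.2881
5. ⊥bis P3·P4 via (31.48,21.07): [(39.2252, 32.6345) (38.7874, 0) (61, 0) (61, 36.8168)]  |A|=763.2881
6. ⊥bis P3·P5 via (28.79,15.78): [(39.2252, 32.6345) (38.7874, 0) (61, 0) (61, 36.8168)]  |A|=763.2881
7. canonical 4-gon: [(39.2252, 32.6345) (38.7874, 0) (61, 0) (61, 36.8168)]
8. shoelace: 763.2881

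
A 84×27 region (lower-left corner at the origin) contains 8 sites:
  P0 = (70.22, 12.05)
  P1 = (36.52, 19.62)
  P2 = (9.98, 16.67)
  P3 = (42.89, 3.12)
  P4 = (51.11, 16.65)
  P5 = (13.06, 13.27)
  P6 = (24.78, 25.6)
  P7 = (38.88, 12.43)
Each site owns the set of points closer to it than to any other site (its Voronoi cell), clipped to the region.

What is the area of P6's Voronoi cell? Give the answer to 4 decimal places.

1. box [0,84]×[0,27]: [(0, 0) (84, 0) (84, 27) (0, 27)]
2. ⊥bis P6·P0 via (47.5,18.825): [(0, 0) (41.8865, 0) (49.9377, 27) (0, 27)]  |A|=1239.627
3. ⊥bis P6·P1 via (30.65,22.61): [(0, 0) (19.1332, 0) (32.8861, 27) (0, 27)]  |A|=702.2603
4. ⊥bis P6·P2 via (17.38,21.135): [(24.1681, 9.8848) (32.8861, 27) (13.8412, 27)]  |A|=162.9794
5. ⊥bis P6·P3 via (33.835,14.36): [(24.1681, 9.8848) (32.8861, 27) (13.8412, 27)]  |A|=162.9794
6. ⊥bis P6·P4 via (37.945,21.125): [(24.1681, 9.8848) (32.8861, 27) (13.8412, 27)]  |A|=162.9794
7. ⊥bis P6·P5 via (18.92,19.435): [(17.7142, 20.5812) (25.7337, 12.9584) (32.8861, 27) (13.8412, 27)]  |A|=144.6878
8. ⊥bis P6·P7 via (31.83,19.015): [(17.7142, 20.5812) (25.7337, 12.9584) (32.8861, 27) (13.8412, 27)]  |A|=144.6878
9. canonical 4-gon: [(17.7142, 20.5812) (25.7337, 12.9584) (32.8861, 27) (13.8412, 27)]
10. shoelace: 144.6878

Area of P6's cell: 144.6878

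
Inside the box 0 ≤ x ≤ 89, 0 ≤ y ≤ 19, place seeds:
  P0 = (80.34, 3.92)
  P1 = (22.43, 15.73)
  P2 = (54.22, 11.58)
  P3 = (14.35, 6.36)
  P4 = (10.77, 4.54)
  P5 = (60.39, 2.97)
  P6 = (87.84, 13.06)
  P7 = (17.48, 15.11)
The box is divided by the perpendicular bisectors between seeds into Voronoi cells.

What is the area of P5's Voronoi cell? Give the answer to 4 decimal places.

1. box [0,89]×[0,19]: [(0, 0) (89, 0) (89, 19) (0, 19)]
2. ⊥bis P5·P0 via (70.365,3.445): [(0, 0) (70.529, 0) (69.6243, 19) (0, 19)]  |A|=1331.4567
3. ⊥bis P5·P1 via (41.41,9.35): [(38.2671, 0) (70.529, 0) (69.6243, 19) (44.6538, 19)]  |A|=543.7087
4. ⊥bis P5·P2 via (57.305,7.275): [(47.153, 0) (70.529, 0) (69.7577, 16.1987)]  |A|=189.3307
5. ⊥bis P5·P3 via (37.37,4.665): [(47.153, 0) (70.529, 0) (69.7577, 16.1987)]  |A|=189.3307
6. ⊥bis P5·P4 via (35.58,3.755): [(47.153, 0) (70.529, 0) (69.7577, 16.1987)]  |A|=189.3307
7. ⊥bis P5·P6 via (74.115,8.015): [(47.153, 0) (70.529, 0) (69.7577, 16.1987)]  |A|=189.3307
8. ⊥bis P5·P7 via (38.935,9.04): [(47.153, 0) (70.529, 0) (69.7577, 16.1987)]  |A|=189.3307
9. canonical 3-gon: [(47.153, 0) (70.529, 0) (69.7577, 16.1987)]
10. shoelace: 189.3307

Area of P5's cell: 189.3307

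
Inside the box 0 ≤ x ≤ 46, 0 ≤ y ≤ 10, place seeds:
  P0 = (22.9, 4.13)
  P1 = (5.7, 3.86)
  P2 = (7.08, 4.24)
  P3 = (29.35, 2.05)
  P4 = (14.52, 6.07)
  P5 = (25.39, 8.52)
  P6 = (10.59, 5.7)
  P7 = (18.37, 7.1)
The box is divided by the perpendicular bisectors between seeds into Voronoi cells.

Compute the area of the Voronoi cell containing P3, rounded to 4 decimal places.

1. box [0,46]×[0,10]: [(0, 0) (46, 0) (46, 10) (0, 10)]
2. ⊥bis P3·P0 via (26.125,3.09): [(25.1285, 0) (46, 0) (46, 10) (28.3533, 10)]  |A|=192.5906
3. ⊥bis P3·P1 via (17.525,2.955): [(25.1285, 0) (46, 0) (46, 10) (28.3533, 10)]  |A|=192.5906
4. ⊥bis P3·P2 via (18.215,3.145): [(25.1285, 0) (46, 0) (46, 10) (28.3533, 10)]  |A|=192.5906
5. ⊥bis P3·P4 via (21.935,4.06): [(25.1285, 0) (46, 0) (46, 10) (28.3533, 10)]  |A|=192.5906
6. ⊥bis P3·P5 via (27.37,5.285): [(26.7008, 4.8754) (25.1285, 0) (46, 0) (46, 10) (35.0735, 10)]  |A|=175.3714
7. ⊥bis P3·P6 via (19.97,3.875): [(26.7008, 4.8754) (25.1285, 0) (46, 0) (46, 10) (35.0735, 10)]  |A|=175.3714
8. ⊥bis P3·P7 via (23.86,4.575): [(26.7008, 4.8754) (25.1285, 0) (46, 0) (46, 10) (35.0735, 10)]  |A|=175.3714
9. canonical 5-gon: [(26.7008, 4.8754) (25.1285, 0) (46, 0) (46, 10) (35.0735, 10)]
10. shoelace: 175.3714

Area of P3's cell: 175.3714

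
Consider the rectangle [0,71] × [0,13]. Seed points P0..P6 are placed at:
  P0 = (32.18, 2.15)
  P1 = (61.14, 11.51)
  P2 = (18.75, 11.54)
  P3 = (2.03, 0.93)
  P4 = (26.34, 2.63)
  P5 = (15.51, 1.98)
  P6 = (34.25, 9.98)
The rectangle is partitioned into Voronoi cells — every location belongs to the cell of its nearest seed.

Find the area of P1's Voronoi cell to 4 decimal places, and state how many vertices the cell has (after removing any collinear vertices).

Area of P1's cell: 299.2339 (5 vertices)

1. box [0,71]×[0,13]: [(0, 0) (71, 0) (71, 13) (0, 13)]
2. ⊥bis P1·P0 via (46.66,6.83): [(48.8675, 0) (71, 0) (71, 13) (44.6658, 13)]  |A|=315.0335
3. ⊥bis P1·P2 via (39.945,11.525): [(48.8675, 0) (71, 0) (71, 13) (44.6658, 13)]  |A|=315.0335
4. ⊥bis P1·P3 via (31.585,6.22): [(48.8675, 0) (71, 0) (71, 13) (44.6658, 13)]  |A|=315.0335
5. ⊥bis P1·P4 via (43.74,7.07): [(48.8675, 0) (71, 0) (71, 13) (44.6658, 13)]  |A|=315.0335
6. ⊥bis P1·P5 via (38.325,6.745): [(48.8675, 0) (71, 0) (71, 13) (44.6658, 13)]  |A|=315.0335
7. ⊥bis P1·P6 via (47.695,10.745): [(48.1865, 2.107) (48.8675, 0) (71, 0) (71, 13) (47.5667, 13)]  |A|=299.2339
8. canonical 5-gon: [(48.1865, 2.107) (48.8675, 0) (71, 0) (71, 13) (47.5667, 13)]
9. shoelace: 299.2339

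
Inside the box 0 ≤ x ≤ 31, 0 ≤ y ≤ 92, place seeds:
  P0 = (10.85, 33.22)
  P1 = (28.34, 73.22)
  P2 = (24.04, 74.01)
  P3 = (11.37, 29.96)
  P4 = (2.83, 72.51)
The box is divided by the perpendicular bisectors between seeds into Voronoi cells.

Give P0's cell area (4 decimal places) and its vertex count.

1. box [0,31]×[0,92]: [(0, 0) (31, 0) (31, 92) (0, 92)]
2. ⊥bis P0·P1 via (19.595,53.22): [(0, 61.7879) (0, 0) (31, 0) (31, 48.2332)]  |A|=1705.3267
3. ⊥bis P0·P2 via (17.445,53.615): [(22.2312, 52.0673) (0, 59.2561) (0, 0) (31, 0) (31, 48.2332)]  |A|=1677.1838
4. ⊥bis P0·P3 via (11.11,31.59): [(22.2312, 52.0673) (0, 59.2561) (0, 29.8179) (31, 34.7626) (31, 48.2332)]  |A|=676.1862
5. ⊥bis P0·P4 via (6.84,52.865): [(22.2312, 52.0673) (14.763, 54.4823) (0, 51.4688) (0, 29.8179) (31, 34.7626) (31, 48.2332)]  |A|=618.7044
6. canonical 6-gon: [(22.2312, 52.0673) (14.763, 54.4823) (0, 51.4688) (0, 29.8179) (31, 34.7626) (31, 48.2332)]
7. shoelace: 618.7044

Area of P0's cell: 618.7044 (6 vertices)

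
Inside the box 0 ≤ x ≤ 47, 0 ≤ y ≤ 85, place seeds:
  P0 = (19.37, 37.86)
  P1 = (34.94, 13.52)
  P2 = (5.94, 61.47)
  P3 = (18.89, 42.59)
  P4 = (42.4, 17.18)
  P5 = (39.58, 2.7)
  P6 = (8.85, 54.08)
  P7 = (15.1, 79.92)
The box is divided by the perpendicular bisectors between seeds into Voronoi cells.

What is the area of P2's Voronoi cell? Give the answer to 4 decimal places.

Area of P2's cell: 248.9795

1. box [0,47]×[0,85]: [(0, 0) (47, 0) (47, 85) (0, 85)]
2. ⊥bis P2·P0 via (12.655,49.665): [(0, 42.4665) (47, 69.2014) (47, 85) (0, 85)]  |A|=1370.8055
3. ⊥bis P2·P1 via (20.44,37.495): [(0, 42.4665) (47, 69.2014) (47, 85) (0, 85)]  |A|=1370.8055
4. ⊥bis P2·P3 via (12.415,52.03): [(0, 43.5144) (47, 75.7522) (47, 85) (0, 85)]  |A|=1192.2338
5. ⊥bis P2·P4 via (24.17,39.325): [(0, 43.5144) (47, 75.7522) (47, 85) (0, 85)]  |A|=1192.2338
6. ⊥bis P2·P5 via (22.76,32.085): [(0, 43.5144) (47, 75.7522) (47, 85) (0, 85)]  |A|=1192.2338
7. ⊥bis P2·P6 via (7.395,57.775): [(0, 54.863) (38.8471, 70.1601) (47, 75.7522) (47, 85) (0, 85)]  |A|=971.8035
8. ⊥bis P2·P7 via (10.52,70.695): [(0, 75.9179) (0, 54.863) (23.6505, 64.176)]  |A|=248.9795
9. canonical 3-gon: [(0, 75.9179) (0, 54.863) (23.6505, 64.176)]
10. shoelace: 248.9795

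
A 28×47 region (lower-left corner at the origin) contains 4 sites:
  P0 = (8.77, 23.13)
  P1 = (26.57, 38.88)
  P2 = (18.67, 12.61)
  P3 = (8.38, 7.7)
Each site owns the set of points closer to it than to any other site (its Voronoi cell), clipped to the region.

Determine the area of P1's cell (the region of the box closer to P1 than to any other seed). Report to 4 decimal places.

Area of P1's cell: 324.8454

1. box [0,28]×[0,47]: [(0, 0) (28, 0) (28, 47) (0, 47)]
2. ⊥bis P1·P0 via (17.67,31.005): [(28, 19.3305) (28, 47) (3.5171, 47)]  |A|=338.715
3. ⊥bis P1·P2 via (22.62,25.745): [(22.217, 25.8662) (28, 24.1271) (28, 47) (3.5171, 47)]  |A|=324.8454
4. ⊥bis P1·P3 via (17.475,23.29): [(22.217, 25.8662) (28, 24.1271) (28, 47) (3.5171, 47)]  |A|=324.8454
5. canonical 4-gon: [(22.217, 25.8662) (28, 24.1271) (28, 47) (3.5171, 47)]
6. shoelace: 324.8454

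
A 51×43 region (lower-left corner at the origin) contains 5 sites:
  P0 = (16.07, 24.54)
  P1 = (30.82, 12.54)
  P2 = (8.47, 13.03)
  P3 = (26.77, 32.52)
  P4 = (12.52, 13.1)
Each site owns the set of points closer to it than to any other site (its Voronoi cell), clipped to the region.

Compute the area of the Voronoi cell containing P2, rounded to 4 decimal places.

Area of P2's cell: 246.8730

1. box [0,51]×[0,43]: [(0, 0) (51, 0) (51, 43) (0, 43)]
2. ⊥bis P2·P0 via (12.27,18.785): [(0, 26.8868) (0, 0) (40.7194, 0)]  |A|=547.4075
3. ⊥bis P2·P1 via (19.645,12.785): [(19.6694, 13.8992) (0, 26.8868) (0, 0) (19.3647, 0)]  |A|=399.0011
4. ⊥bis P2·P3 via (17.62,22.775): [(19.6694, 13.8992) (0, 26.8868) (0, 0) (19.3647, 0)]  |A|=399.0011
5. ⊥bis P2·P4 via (10.495,13.065): [(10.3745, 20.0366) (0, 26.8868) (0, 0) (10.7208, 0)]  |A|=246.873
6. canonical 4-gon: [(10.3745, 20.0366) (0, 26.8868) (0, 0) (10.7208, 0)]
7. shoelace: 246.873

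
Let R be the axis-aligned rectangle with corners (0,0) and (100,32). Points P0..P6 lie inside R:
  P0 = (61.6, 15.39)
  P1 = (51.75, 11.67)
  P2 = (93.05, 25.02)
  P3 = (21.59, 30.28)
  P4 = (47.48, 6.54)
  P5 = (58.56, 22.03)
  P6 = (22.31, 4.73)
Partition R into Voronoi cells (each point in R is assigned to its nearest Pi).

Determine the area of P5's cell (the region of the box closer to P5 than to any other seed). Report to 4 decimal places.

1. box [0,100]×[0,32]: [(0, 0) (100, 0) (100, 32) (0, 32)]
2. ⊥bis P5·P0 via (60.08,18.71): [(0, 0) (19.2134, 0) (89.1082, 32) (0, 32)]  |A|=1733.1453
3. ⊥bis P5·P1 via (55.155,16.85): [(55.509, 16.6173) (89.1082, 32) (32.1074, 32)]  |A|=438.4134
4. ⊥bis P5·P2 via (75.805,23.525): [(55.509, 16.6173) (75.6062, 25.8184) (75.0703, 32) (32.1074, 32)]  |A|=395.0249
5. ⊥bis P5·P3 via (40.075,26.155): [(40.1932, 26.6849) (55.509, 16.6173) (75.6062, 25.8184) (75.0703, 32) (41.3793, 32)]  |A|=370.3843
6. ⊥bis P5·P4 via (53.02,14.285): [(40.1932, 26.6849) (55.509, 16.6173) (75.6062, 25.8184) (75.0703, 32) (41.3793, 32)]  |A|=370.3843
7. ⊥bis P5·P6 via (40.435,13.38): [(40.1932, 26.6849) (55.509, 16.6173) (75.6062, 25.8184) (75.0703, 32) (41.3793, 32)]  |A|=370.3843
8. canonical 5-gon: [(40.1932, 26.6849) (55.509, 16.6173) (75.6062, 25.8184) (75.0703, 32) (41.3793, 32)]
9. shoelace: 370.3843

Area of P5's cell: 370.3843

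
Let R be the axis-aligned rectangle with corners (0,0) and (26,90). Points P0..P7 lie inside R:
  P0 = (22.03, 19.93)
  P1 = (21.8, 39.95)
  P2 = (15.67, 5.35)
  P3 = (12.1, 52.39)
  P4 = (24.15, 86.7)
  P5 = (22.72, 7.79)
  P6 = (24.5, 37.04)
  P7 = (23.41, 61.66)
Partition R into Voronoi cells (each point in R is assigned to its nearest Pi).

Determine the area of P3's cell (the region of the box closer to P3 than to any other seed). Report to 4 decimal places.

1. box [0,26]×[0,90]: [(0, 0) (26, 0) (26, 90) (0, 90)]
2. ⊥bis P3·P0 via (17.065,36.16): [(0, 30.9396) (26, 38.8934) (26, 90) (0, 90)]  |A|=1432.1722
3. ⊥bis P3·P1 via (16.95,46.17): [(0, 32.9534) (26, 53.2267) (26, 90) (0, 90)]  |A|=1219.6596
4. ⊥bis P3·P2 via (13.885,28.87): [(0, 32.9534) (26, 53.2267) (26, 90) (0, 90)]  |A|=1219.6596
5. ⊥bis P3·P4 via (18.125,69.545): [(0, 75.9107) (0, 32.9534) (26, 53.2267) (26, 66.7792)]  |A|=734.6283
6. ⊥bis P3·P5 via (17.41,30.09): [(0, 75.9107) (0, 32.9534) (26, 53.2267) (26, 66.7792)]  |A|=734.6283
7. ⊥bis P3·P6 via (18.3,44.715): [(0, 75.9107) (0, 32.9534) (26, 53.2267) (26, 66.7792)]  |A|=734.6283
8. ⊥bis P3·P7 via (17.755,57.025): [(3.1957, 74.7883) (0, 75.9107) (0, 32.9534) (22.8691, 50.7854)]  |A|=518.511
9. canonical 4-gon: [(3.1957, 74.7883) (0, 75.9107) (0, 32.9534) (22.8691, 50.7854)]
10. shoelace: 518.511

Area of P3's cell: 518.5110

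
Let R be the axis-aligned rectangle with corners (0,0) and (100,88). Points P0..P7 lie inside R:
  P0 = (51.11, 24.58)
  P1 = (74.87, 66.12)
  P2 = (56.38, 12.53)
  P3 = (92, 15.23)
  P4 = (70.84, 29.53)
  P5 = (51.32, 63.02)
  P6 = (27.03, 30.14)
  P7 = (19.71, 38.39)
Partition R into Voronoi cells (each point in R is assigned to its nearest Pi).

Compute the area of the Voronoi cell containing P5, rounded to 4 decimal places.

Area of P5's cell: 1708.9758

1. box [0,100]×[0,88]: [(0, 0) (100, 0) (100, 88) (0, 88)]
2. ⊥bis P5·P0 via (51.215,43.8): [(0, 44.0798) (100, 43.5335) (100, 88) (0, 88)]  |A|=4419.3362
3. ⊥bis P5·P1 via (63.095,64.57): [(0, 44.0798) (65.8396, 43.7201) (60.0108, 88) (0, 88)]  |A|=2774.4798
4. ⊥bis P5·P2 via (53.85,37.775): [(0, 44.0798) (65.8396, 43.7201) (60.0108, 88) (0, 88)]  |A|=2774.4798
5. ⊥bis P5·P3 via (71.66,39.125): [(0, 44.0798) (65.8396, 43.7201) (60.0108, 88) (0, 88)]  |A|=2774.4798
6. ⊥bis P5·P4 via (61.08,46.275): [(0, 44.0798) (56.7815, 43.7696) (65.1881, 48.6694) (60.0108, 88) (0, 88)]  |A|=2752.0803
7. ⊥bis P5·P6 via (39.175,46.58): [(0, 75.5204) (42.8765, 43.8456) (56.7815, 43.7696) (65.1881, 48.6694) (60.0108, 88) (0, 88)]  |A|=2078.0489
8. ⊥bis P5·P7 via (35.515,50.705): [(38.1244, 47.3561) (42.8765, 43.8456) (56.7815, 43.7696) (65.1881, 48.6694) (60.0108, 88) (6.4553, 88)]  |A|=1708.9758
9. canonical 6-gon: [(38.1244, 47.3561) (42.8765, 43.8456) (56.7815, 43.7696) (65.1881, 48.6694) (60.0108, 88) (6.4553, 88)]
10. shoelace: 1708.9758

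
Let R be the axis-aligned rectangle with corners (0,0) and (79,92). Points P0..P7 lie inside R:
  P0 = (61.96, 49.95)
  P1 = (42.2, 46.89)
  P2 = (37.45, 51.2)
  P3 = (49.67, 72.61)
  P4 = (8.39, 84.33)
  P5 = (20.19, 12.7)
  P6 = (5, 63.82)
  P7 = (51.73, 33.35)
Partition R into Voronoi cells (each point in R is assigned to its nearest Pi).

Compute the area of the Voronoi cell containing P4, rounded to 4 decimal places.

1. box [0,79]×[0,92]: [(0, 0) (79, 0) (79, 92) (0, 92)]
2. ⊥bis P4·P0 via (35.175,67.14): [(0, 12.3313) (51.1296, 92) (0, 92)]  |A|=2036.7148
3. ⊥bis P4·P1 via (25.295,65.61): [(0, 42.7675) (46.4584, 84.7215) (51.1296, 92) (0, 92)]  |A|=1329.7054
4. ⊥bis P4·P2 via (22.92,67.765): [(0, 47.6607) (50.5492, 92) (0, 92)]  |A|=1120.6586
5. ⊥bis P4·P3 via (29.03,78.47): [(0, 47.6607) (27.009, 71.3517) (32.8714, 92) (0, 92)]  |A|=938.1494
6. ⊥bis P4·P5 via (14.29,48.515): [(0, 47.6607) (27.009, 71.3517) (32.8714, 92) (0, 92)]  |A|=938.1494
7. ⊥bis P4·P6 via (6.695,74.075): [(0, 75.1816) (26.4005, 70.818) (27.009, 71.3517) (32.8714, 92) (0, 92)]  |A|=574.8663
8. ⊥bis P4·P7 via (30.06,58.84): [(0, 75.1816) (26.4005, 70.818) (27.009, 71.3517) (32.8714, 92) (0, 92)]  |A|=574.8663
9. canonical 5-gon: [(0, 75.1816) (26.4005, 70.818) (27.009, 71.3517) (32.8714, 92) (0, 92)]
10. shoelace: 574.8663

Area of P4's cell: 574.8663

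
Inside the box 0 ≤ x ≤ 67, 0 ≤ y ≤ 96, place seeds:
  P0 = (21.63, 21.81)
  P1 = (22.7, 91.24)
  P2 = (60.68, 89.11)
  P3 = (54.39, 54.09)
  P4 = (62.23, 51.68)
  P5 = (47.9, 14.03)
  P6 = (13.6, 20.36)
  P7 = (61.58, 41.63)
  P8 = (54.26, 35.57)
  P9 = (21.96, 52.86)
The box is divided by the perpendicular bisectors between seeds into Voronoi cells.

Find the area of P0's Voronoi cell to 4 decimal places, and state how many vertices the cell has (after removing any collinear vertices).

1. box [0,67]×[0,96]: [(0, 0) (67, 0) (67, 96) (0, 96)]
2. ⊥bis P0·P1 via (22.165,56.525): [(0, 56.8666) (0, 0) (67, 0) (67, 55.834)]  |A|=3775.471
3. ⊥bis P0·P2 via (41.155,55.46): [(39.7876, 56.2534) (0, 56.8666) (0, 0) (67, 0) (67, 40.4638)]  |A|=3566.3399
4. ⊥bis P0·P3 via (38.01,37.95): [(19.6693, 56.5635) (0, 56.8666) (0, 0) (67, 0) (67, 8.5289)]  |A|=2655.978
5. ⊥bis P0·P4 via (41.93,36.745): [(49.9836, 25.7983) (19.6693, 56.5635) (0, 56.8666) (0, 0) (67, 0) (67, 2.6693)]  |A|=2606.123
6. ⊥bis P0·P5 via (34.765,17.92): [(40.076, 35.8533) (19.6693, 56.5635) (0, 56.8666) (0, 0) (29.4579, 0)]  |A|=1868.1586
7. ⊥bis P0·P6 via (17.615,21.085): [(40.076, 35.8533) (19.6693, 56.5635) (11.1849, 56.6942) (21.4224, 0) (29.4579, 0)]  |A|=942.8713
8. ⊥bis P0·P7 via (41.605,31.72): [(39.881, 35.1949) (39.0254, 36.9195) (19.6693, 56.5635) (11.1849, 56.6942) (21.4224, 0) (29.4579, 0)]  |A|=942.4215
9. ⊥bis P0·P8 via (37.945,28.69): [(37.9506, 28.6766) (31.07, 44.9932) (19.6693, 56.5635) (11.1849, 56.6942) (21.4224, 0) (29.4579, 0)]  |A|=900.8418
10. ⊥bis P0·P9 via (21.795,37.335): [(37.9506, 28.6766) (34.3557, 37.2015) (14.667, 37.4108) (21.4224, 0) (29.4579, 0)]  |A|=604.7894
11. canonical 5-gon: [(37.9506, 28.6766) (34.3557, 37.2015) (14.667, 37.4108) (21.4224, 0) (29.4579, 0)]
12. shoelace: 604.7894

Area of P0's cell: 604.7894 (5 vertices)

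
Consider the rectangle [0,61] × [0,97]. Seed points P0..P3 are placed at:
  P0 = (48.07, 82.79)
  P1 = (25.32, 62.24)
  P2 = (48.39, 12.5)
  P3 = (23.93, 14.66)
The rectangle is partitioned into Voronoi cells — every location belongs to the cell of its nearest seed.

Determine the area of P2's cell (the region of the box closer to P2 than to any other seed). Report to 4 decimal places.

1. box [0,61]×[0,97]: [(0, 0) (61, 0) (61, 97) (0, 97)]
2. ⊥bis P2·P0 via (48.23,47.645): [(0, 47.4254) (0, 0) (61, 0) (61, 47.7031)]  |A|=2901.4213
3. ⊥bis P2·P1 via (36.855,37.37): [(59.1152, 47.6946) (0, 20.2762) (0, 0) (61, 0) (61, 47.7031)]  |A|=2098.9553
4. ⊥bis P2·P3 via (36.16,13.58): [(59.1152, 47.6946) (38.3209, 38.0499) (34.9608, 0) (61, 0) (61, 47.7031)]  |A|=1045.3272
5. canonical 5-gon: [(59.1152, 47.6946) (38.3209, 38.0499) (34.9608, 0) (61, 0) (61, 47.7031)]
6. shoelace: 1045.3272

Area of P2's cell: 1045.3272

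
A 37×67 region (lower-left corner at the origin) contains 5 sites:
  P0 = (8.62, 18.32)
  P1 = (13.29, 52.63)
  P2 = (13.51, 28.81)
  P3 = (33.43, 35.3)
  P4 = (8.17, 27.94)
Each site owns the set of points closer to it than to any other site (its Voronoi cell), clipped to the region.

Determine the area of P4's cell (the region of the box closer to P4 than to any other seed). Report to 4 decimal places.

Area of P4's cell: 189.6199

1. box [0,37]×[0,67]: [(0, 0) (37, 0) (37, 67) (0, 67)]
2. ⊥bis P4·P0 via (8.395,23.13): [(0, 22.7373) (37, 24.4681) (37, 67) (0, 67)]  |A|=1605.7006
3. ⊥bis P4·P1 via (10.73,40.285): [(0, 42.5101) (0, 22.7373) (37, 24.4681) (37, 34.8374)]  |A|=557.6284
4. ⊥bis P4·P2 via (10.84,28.375): [(8.8356, 40.6778) (0, 42.5101) (0, 22.7373) (11.6696, 23.2832)]  |A|=189.6199
5. ⊥bis P4·P3 via (20.8,31.62): [(8.8356, 40.6778) (0, 42.5101) (0, 22.7373) (11.6696, 23.2832)]  |A|=189.6199
6. canonical 4-gon: [(8.8356, 40.6778) (0, 42.5101) (0, 22.7373) (11.6696, 23.2832)]
7. shoelace: 189.6199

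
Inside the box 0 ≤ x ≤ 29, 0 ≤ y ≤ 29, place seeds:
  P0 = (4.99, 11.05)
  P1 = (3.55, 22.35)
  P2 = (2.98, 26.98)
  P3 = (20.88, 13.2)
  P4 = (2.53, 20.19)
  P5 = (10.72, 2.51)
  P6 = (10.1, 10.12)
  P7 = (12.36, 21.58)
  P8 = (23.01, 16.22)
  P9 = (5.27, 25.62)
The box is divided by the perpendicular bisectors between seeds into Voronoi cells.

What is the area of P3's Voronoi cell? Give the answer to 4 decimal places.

Area of P3's cell: 158.1886

1. box [0,29]×[0,29]: [(0, 0) (29, 0) (29, 29) (0, 29)]
2. ⊥bis P3·P0 via (12.935,12.125): [(14.5756, 0) (29, 0) (29, 29) (10.6517, 29)]  |A|=475.2041
3. ⊥bis P3·P1 via (12.215,17.775): [(12.1796, 17.7079) (14.5756, 0) (29, 0) (29, 29) (18.1416, 29)]  |A|=432.9159
4. ⊥bis P3·P2 via (11.93,20.09): [(16.7279, 26.3224) (12.1796, 17.7079) (14.5756, 0) (29, 0) (29, 29) (18.7892, 29)]  |A|=432.0489
5. ⊥bis P3·P4 via (11.705,16.695): [(16.7279, 26.3224) (12.1796, 17.7079) (14.5756, 0) (29, 0) (29, 29) (18.7892, 29)]  |A|=432.0489
6. ⊥bis P3·P5 via (15.8,7.855): [(16.7279, 26.3224) (12.1796, 17.7079) (13.1752, 10.3497) (24.0648, 0) (29, 0) (29, 29) (18.7892, 29)]  |A|=382.944
7. ⊥bis P3·P6 via (15.49,11.66): [(16.7279, 26.3224) (13.2064, 19.6527) (16.8668, 6.8411) (24.0648, 0) (29, 0) (29, 29) (18.7892, 29)]  |A|=360.9719
8. ⊥bis P3·P7 via (16.62,17.39): [(14.4757, 15.2099) (16.8668, 6.8411) (24.0648, 0) (29, 0) (29, 29) (28.0392, 29)]  |A|=276.699
9. ⊥bis P3·P8 via (21.945,14.71): [(17.2447, 18.0251) (14.4757, 15.2099) (16.8668, 6.8411) (24.0648, 0) (29, 0) (29, 9.7341)]  |A|=158.1886
10. ⊥bis P3·P9 via (13.075,19.41): [(17.2447, 18.0251) (14.4757, 15.2099) (16.8668, 6.8411) (24.0648, 0) (29, 0) (29, 9.7341)]  |A|=158.1886
11. canonical 6-gon: [(17.2447, 18.0251) (14.4757, 15.2099) (16.8668, 6.8411) (24.0648, 0) (29, 0) (29, 9.7341)]
12. shoelace: 158.1886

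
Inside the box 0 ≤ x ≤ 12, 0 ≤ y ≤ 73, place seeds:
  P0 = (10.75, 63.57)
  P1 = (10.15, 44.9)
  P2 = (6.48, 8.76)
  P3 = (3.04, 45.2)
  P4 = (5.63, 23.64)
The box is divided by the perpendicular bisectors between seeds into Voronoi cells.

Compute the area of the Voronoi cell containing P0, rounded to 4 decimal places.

1. box [0,12]×[0,73]: [(0, 0) (12, 0) (12, 73) (0, 73)]
2. ⊥bis P0·P1 via (10.45,54.235): [(0, 54.5708) (12, 54.1852) (12, 73) (0, 73)]  |A|=223.4639
3. ⊥bis P0·P2 via (8.615,36.165): [(0, 54.5708) (12, 54.1852) (12, 73) (0, 73)]  |A|=223.4639
4. ⊥bis P0·P3 via (6.895,54.385): [(0, 57.2789) (6.9872, 54.3463) (12, 54.1852) (12, 73) (0, 73)]  |A|=214.003
5. ⊥bis P0·P4 via (8.19,43.605): [(0, 57.2789) (6.9872, 54.3463) (12, 54.1852) (12, 73) (0, 73)]  |A|=214.003
6. canonical 5-gon: [(0, 57.2789) (6.9872, 54.3463) (12, 54.1852) (12, 73) (0, 73)]
7. shoelace: 214.003

Area of P0's cell: 214.0030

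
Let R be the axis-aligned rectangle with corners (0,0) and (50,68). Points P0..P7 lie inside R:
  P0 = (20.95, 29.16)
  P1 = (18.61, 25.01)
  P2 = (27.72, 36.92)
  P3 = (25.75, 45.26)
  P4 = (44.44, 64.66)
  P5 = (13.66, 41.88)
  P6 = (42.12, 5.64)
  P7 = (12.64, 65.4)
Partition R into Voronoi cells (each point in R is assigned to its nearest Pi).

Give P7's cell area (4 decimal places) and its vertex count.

Area of P7's cell: 366.8458 (5 vertices)

1. box [0,50]×[0,68]: [(0, 0) (50, 0) (50, 68) (0, 68)]
2. ⊥bis P7·P0 via (16.795,47.28): [(0, 43.4288) (50, 54.8941) (50, 68) (0, 68)]  |A|=941.9278
3. ⊥bis P7·P1 via (15.625,45.205): [(0, 43.4288) (50, 54.8941) (50, 68) (0, 68)]  |A|=941.9278
4. ⊥bis P7·P2 via (20.18,51.16): [(0, 43.4288) (9.8405, 45.6853) (50, 66.9495) (50, 68) (0, 68)]  |A|=699.8573
5. ⊥bis P7·P3 via (19.195,55.33): [(0, 43.4288) (1.408, 43.7517) (38.6591, 68) (0, 68)]  |A|=486.0069
6. ⊥bis P7·P4 via (28.54,65.03): [(0, 43.4288) (1.408, 43.7517) (28.4545, 61.3574) (28.6091, 68) (0, 68)]  |A|=452.6282
7. ⊥bis P7·P5 via (13.15,53.64): [(0, 53.0697) (16.8449, 53.8002) (28.4545, 61.3574) (28.6091, 68) (0, 68)]  |A|=366.8458
8. ⊥bis P7·P6 via (27.38,35.52): [(0, 53.0697) (16.8449, 53.8002) (28.4545, 61.3574) (28.6091, 68) (0, 68)]  |A|=366.8458
9. canonical 5-gon: [(0, 53.0697) (16.8449, 53.8002) (28.4545, 61.3574) (28.6091, 68) (0, 68)]
10. shoelace: 366.8458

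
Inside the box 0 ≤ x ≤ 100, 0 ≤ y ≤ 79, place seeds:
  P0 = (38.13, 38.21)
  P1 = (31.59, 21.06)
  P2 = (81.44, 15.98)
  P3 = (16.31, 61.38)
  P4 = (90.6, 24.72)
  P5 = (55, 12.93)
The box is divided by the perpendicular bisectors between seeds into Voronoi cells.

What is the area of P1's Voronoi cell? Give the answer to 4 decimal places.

1. box [0,100]×[0,79]: [(0, 0) (100, 0) (100, 79) (0, 79)]
2. ⊥bis P1·P0 via (34.86,29.635): [(0, 42.9286) (0, 0) (100, 0) (100, 4.7944)]  |A|=2386.1496
3. ⊥bis P1·P2 via (56.515,18.52): [(56.7953, 21.2702) (0, 42.9286) (0, 0) (54.6277, 0)]  |A|=1800.0398
4. ⊥bis P1·P3 via (23.95,41.22): [(56.7953, 21.2702) (14.1848, 37.5193) (0, 32.1437) (0, 0) (54.6277, 0)]  |A|=1723.5493
5. ⊥bis P1·P4 via (61.095,22.89): [(56.7953, 21.2702) (14.1848, 37.5193) (0, 32.1437) (0, 0) (54.6277, 0)]  |A|=1723.5493
6. ⊥bis P1·P5 via (43.295,16.995): [(46.1849, 25.3163) (14.1848, 37.5193) (0, 32.1437) (0, 0) (37.3928, 0)]  |A|=1388.1602
7. canonical 5-gon: [(46.1849, 25.3163) (14.1848, 37.5193) (0, 32.1437) (0, 0) (37.3928, 0)]
8. shoelace: 1388.1602

Area of P1's cell: 1388.1602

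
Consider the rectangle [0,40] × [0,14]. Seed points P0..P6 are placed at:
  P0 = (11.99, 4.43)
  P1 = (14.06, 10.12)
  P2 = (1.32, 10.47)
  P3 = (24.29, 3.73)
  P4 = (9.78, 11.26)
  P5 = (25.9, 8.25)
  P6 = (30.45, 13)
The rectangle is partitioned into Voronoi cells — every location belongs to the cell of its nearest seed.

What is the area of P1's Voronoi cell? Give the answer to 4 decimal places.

1. box [0,40]×[0,14]: [(0, 0) (40, 0) (40, 14) (0, 14)]
2. ⊥bis P1·P0 via (13.025,7.275): [(0, 12.0134) (33.0225, 0) (40, 0) (40, 14) (0, 14)]  |A|=361.6432
3. ⊥bis P1·P2 via (7.69,10.295): [(7.6606, 9.2265) (33.0225, 0) (40, 0) (40, 14) (7.7918, 14)]  |A|=335.4372
4. ⊥bis P1·P3 via (19.175,6.925): [(7.6606, 9.2265) (18.2144, 5.3871) (23.5943, 14) (7.7918, 14)]  |A|=93.4932
5. ⊥bis P1·P4 via (11.92,10.69): [(11.1884, 7.9432) (18.2144, 5.3871) (23.5943, 14) (12.8016, 14)]  |A|=69.8174
6. ⊥bis P1·P5 via (19.98,9.185): [(11.1884, 7.9432) (18.2144, 5.3871) (19.7747, 7.8851) (20.7405, 14) (12.8016, 14)]  |A|=61.092
7. ⊥bis P1·P6 via (22.255,11.56): [(11.1884, 7.9432) (18.2144, 5.3871) (19.7747, 7.8851) (20.7405, 14) (12.8016, 14)]  |A|=61.092
8. canonical 5-gon: [(11.1884, 7.9432) (18.2144, 5.3871) (19.7747, 7.8851) (20.7405, 14) (12.8016, 14)]
9. shoelace: 61.092

Area of P1's cell: 61.0920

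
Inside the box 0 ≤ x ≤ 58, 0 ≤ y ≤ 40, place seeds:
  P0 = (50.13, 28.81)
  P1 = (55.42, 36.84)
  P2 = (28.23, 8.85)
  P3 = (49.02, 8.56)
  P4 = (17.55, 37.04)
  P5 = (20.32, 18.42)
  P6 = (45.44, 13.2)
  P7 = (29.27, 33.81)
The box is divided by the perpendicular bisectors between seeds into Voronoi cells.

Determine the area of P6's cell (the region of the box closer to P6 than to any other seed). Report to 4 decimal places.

Area of P6's cell: 221.9615

1. box [0,58]×[0,40]: [(0, 0) (58, 0) (58, 40) (0, 40)]
2. ⊥bis P6·P0 via (47.785,21.005): [(0, 35.3619) (0, 0) (58, 0) (58, 17.9359)]  |A|=1545.6376
3. ⊥bis P6·P1 via (50.43,25.02): [(0, 35.3619) (0, 0) (58, 0) (58, 17.9359)]  |A|=1545.6376
4. ⊥bis P6·P2 via (36.835,11.025): [(33.2052, 25.3855) (39.6217, 0) (58, 0) (58, 17.9359)]  |A|=455.6294
5. ⊥bis P6·P3 via (47.23,10.88): [(56.8305, 18.2873) (33.2052, 25.3855) (38.5621, 4.1922)]  |A|=231.3361
6. ⊥bis P6·P4 via (31.495,25.12): [(56.8305, 18.2873) (33.2052, 25.3855) (38.5621, 4.1922)]  |A|=231.3361
7. ⊥bis P6·P5 via (32.88,15.81): [(56.8305, 18.2873) (34.772, 24.9147) (34.1188, 21.7713) (38.5621, 4.1922)]  |A|=228.7199
8. ⊥bis P6·P7 via (37.355,23.505): [(56.8305, 18.2873) (37.939, 23.9632) (34.2886, 21.0992) (38.5621, 4.1922)]  |A|=221.9615
9. canonical 4-gon: [(56.8305, 18.2873) (37.939, 23.9632) (34.2886, 21.0992) (38.5621, 4.1922)]
10. shoelace: 221.9615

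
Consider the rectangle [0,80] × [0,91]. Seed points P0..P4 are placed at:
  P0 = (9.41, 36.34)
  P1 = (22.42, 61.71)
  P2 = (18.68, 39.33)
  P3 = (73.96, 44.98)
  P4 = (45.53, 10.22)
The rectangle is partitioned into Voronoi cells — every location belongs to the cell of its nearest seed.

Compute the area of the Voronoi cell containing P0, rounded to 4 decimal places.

1. box [0,80]×[0,91]: [(0, 0) (80, 0) (80, 91) (0, 91)]
2. ⊥bis P0·P1 via (15.915,49.025): [(0, 57.1864) (0, 0) (80, 0) (80, 16.1615)]  |A|=2933.9169
3. ⊥bis P0·P2 via (14.045,37.835): [(9.3498, 52.3917) (0, 57.1864) (0, 0) (26.2485, 0)]  |A|=954.9429
4. ⊥bis P0·P3 via (41.685,40.66): [(9.3498, 52.3917) (0, 57.1864) (0, 0) (26.2485, 0)]  |A|=954.9429
5. ⊥bis P0·P4 via (27.47,23.28): [(21.4326, 14.9311) (9.3498, 52.3917) (0, 57.1864) (0, 0) (10.6352, 0)]  |A|=838.3805
6. canonical 5-gon: [(21.4326, 14.9311) (9.3498, 52.3917) (0, 57.1864) (0, 0) (10.6352, 0)]
7. shoelace: 838.3805

Area of P0's cell: 838.3805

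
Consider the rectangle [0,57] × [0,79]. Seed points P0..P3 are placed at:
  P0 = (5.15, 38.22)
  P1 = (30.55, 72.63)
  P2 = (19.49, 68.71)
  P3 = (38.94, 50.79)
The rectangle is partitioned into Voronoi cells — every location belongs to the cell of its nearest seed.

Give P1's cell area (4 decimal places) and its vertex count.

1. box [0,57]×[0,79]: [(0, 0) (57, 0) (57, 79) (0, 79)]
2. ⊥bis P1·P0 via (17.85,55.425): [(0, 68.6011) (57, 26.5261) (57, 79) (0, 79)]  |A|=1791.8735
3. ⊥bis P1·P2 via (25.02,70.67): [(34.8783, 42.8554) (57, 26.5261) (57, 79) (22.0676, 79)]  |A|=1211.7134
4. ⊥bis P1·P3 via (34.745,61.71): [(28.9806, 59.4955) (57, 70.2594) (57, 79) (22.0676, 79)]  |A|=463.1217
5. canonical 4-gon: [(28.9806, 59.4955) (57, 70.2594) (57, 79) (22.0676, 79)]
6. shoelace: 463.1217

Area of P1's cell: 463.1217 (4 vertices)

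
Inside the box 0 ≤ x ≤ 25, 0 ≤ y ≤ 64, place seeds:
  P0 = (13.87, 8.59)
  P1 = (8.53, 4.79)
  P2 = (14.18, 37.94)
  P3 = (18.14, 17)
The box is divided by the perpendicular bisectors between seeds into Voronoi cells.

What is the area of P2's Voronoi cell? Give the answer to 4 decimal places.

1. box [0,25]×[0,64]: [(0, 0) (25, 0) (25, 64) (0, 64)]
2. ⊥bis P2·P0 via (14.025,23.265): [(0, 23.4131) (25, 23.1491) (25, 64) (0, 64)]  |A|=1017.9723
3. ⊥bis P2·P1 via (11.355,21.365): [(0, 23.4131) (25, 23.1491) (25, 64) (0, 64)]  |A|=1017.9723
4. ⊥bis P2·P3 via (16.16,27.47): [(0, 24.414) (25, 29.1417) (25, 64) (0, 64)]  |A|=930.5537
5. canonical 4-gon: [(0, 24.414) (25, 29.1417) (25, 64) (0, 64)]
6. shoelace: 930.5537

Area of P2's cell: 930.5537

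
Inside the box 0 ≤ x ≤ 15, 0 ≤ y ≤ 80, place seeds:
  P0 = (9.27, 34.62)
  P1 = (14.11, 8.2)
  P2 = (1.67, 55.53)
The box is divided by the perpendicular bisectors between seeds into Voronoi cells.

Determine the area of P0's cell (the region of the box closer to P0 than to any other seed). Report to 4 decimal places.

Area of P0's cell: 377.5562

1. box [0,15]×[0,80]: [(0, 0) (15, 0) (15, 80) (0, 80)]
2. ⊥bis P0·P1 via (11.69,21.41): [(0, 19.2685) (15, 22.0164) (15, 80) (0, 80)]  |A|=890.3638
3. ⊥bis P0·P2 via (5.47,45.075): [(0, 43.0869) (0, 19.2685) (15, 22.0164) (15, 48.5388)]  |A|=377.5562
4. canonical 4-gon: [(0, 43.0869) (0, 19.2685) (15, 22.0164) (15, 48.5388)]
5. shoelace: 377.5562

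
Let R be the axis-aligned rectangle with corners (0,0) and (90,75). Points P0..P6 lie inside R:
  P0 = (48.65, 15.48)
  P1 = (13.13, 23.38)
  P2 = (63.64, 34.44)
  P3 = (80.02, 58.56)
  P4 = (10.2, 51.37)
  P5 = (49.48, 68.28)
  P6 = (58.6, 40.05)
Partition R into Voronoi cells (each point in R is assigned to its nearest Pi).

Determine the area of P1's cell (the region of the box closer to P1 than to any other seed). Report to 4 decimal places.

Area of P1's cell: 1164.8832

1. box [0,90]×[0,75]: [(0, 0) (90, 0) (90, 75) (0, 75)]
2. ⊥bis P1·P0 via (30.89,19.43): [(0, 0) (26.5686, 0) (43.2493, 75) (0, 75)]  |A|=2618.171
3. ⊥bis P1·P2 via (38.385,28.91): [(0, 0) (26.5686, 0) (35.7127, 41.114) (28.2928, 75) (0, 75)]  |A|=2364.7632
4. ⊥bis P1·P3 via (46.575,40.97): [(0, 0) (26.5686, 0) (35.7127, 41.114) (28.2928, 75) (0, 75)]  |A|=2364.7632
5. ⊥bis P1·P4 via (11.665,37.375): [(0, 36.1539) (0, 0) (26.5686, 0) (35.4345, 39.8632)]  |A|=1170.1029
6. ⊥bis P1·P5 via (31.305,45.83): [(0, 36.1539) (0, 0) (26.5686, 0) (35.4345, 39.8632)]  |A|=1170.1029
7. ⊥bis P1·P6 via (35.865,31.715): [(32.9722, 39.6054) (0, 36.1539) (0, 0) (26.5686, 0) (34.4691, 35.5225)]  |A|=1164.8832
8. canonical 5-gon: [(32.9722, 39.6054) (0, 36.1539) (0, 0) (26.5686, 0) (34.4691, 35.5225)]
9. shoelace: 1164.8832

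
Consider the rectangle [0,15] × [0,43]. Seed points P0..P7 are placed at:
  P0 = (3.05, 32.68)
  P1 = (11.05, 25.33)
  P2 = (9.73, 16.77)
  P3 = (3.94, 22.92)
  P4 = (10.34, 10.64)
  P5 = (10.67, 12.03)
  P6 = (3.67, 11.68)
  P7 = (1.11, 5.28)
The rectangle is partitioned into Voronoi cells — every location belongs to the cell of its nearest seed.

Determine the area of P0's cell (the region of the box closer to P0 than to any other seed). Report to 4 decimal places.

1. box [0,15]×[0,43]: [(0, 0) (15, 0) (15, 43) (0, 43)]
2. ⊥bis P0·P1 via (7.05,29.005): [(0, 21.3315) (15, 37.6581) (15, 43) (0, 43)]  |A|=202.5781
3. ⊥bis P0·P2 via (6.39,24.725): [(0, 22.0421) (1.0628, 22.4883) (15, 37.6581) (15, 43) (0, 43)]  |A|=202.2005
4. ⊥bis P0·P3 via (3.495,27.8): [(0, 27.4813) (6.1667, 28.0436) (15, 37.6581) (15, 43) (0, 43)]  |A|=183.616
5. ⊥bis P0·P4 via (6.695,21.66): [(0, 27.4813) (6.1667, 28.0436) (15, 37.6581) (15, 43) (0, 43)]  |A|=183.616
6. ⊥bis P0·P5 via (6.86,22.355): [(0, 27.4813) (6.1667, 28.0436) (15, 37.6581) (15, 43) (0, 43)]  |A|=183.616
7. ⊥bis P0·P6 via (3.36,22.18): [(0, 27.4813) (6.1667, 28.0436) (15, 37.6581) (15, 43) (0, 43)]  |A|=183.616
8. ⊥bis P0·P7 via (2.08,18.98): [(0, 27.4813) (6.1667, 28.0436) (15, 37.6581) (15, 43) (0, 43)]  |A|=183.616
9. canonical 5-gon: [(0, 27.4813) (6.1667, 28.0436) (15, 37.6581) (15, 43) (0, 43)]
10. shoelace: 183.616

Area of P0's cell: 183.6160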